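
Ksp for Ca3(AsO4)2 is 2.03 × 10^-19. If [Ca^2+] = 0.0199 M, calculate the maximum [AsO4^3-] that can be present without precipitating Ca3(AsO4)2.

Ca3(AsO4)2(s) <=> 3 Ca^2+(aq) + 2 AsO4^3-(aq)
Ksp = [Ca^2+]^3[AsO4^3-]^2
Precipitation begins when Q = Ksp. With [Ca^2+] = 0.0199 M:
2.03 × 10^-19 = (0.0199)^3 × [AsO4^3-]^2
[AsO4^3-] = (2.03 × 10^-19 / 7.881 × 10^-6)^(1/2) = 1.60 x 10^-7 M

[AsO4^3-] = 1.60e-7 M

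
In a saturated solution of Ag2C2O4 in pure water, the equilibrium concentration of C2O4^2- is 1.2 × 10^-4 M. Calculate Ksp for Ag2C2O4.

Ksp ≈ 6.9 x 10^-12

Ag2C2O4(s) ⇌ 2 Ag^+(aq) + C2O4^2-(aq)
Stoichiometry gives [Ag^+] = (2/1)[C2O4^2-] = 2.40 × 10^-4 M.
Ksp = [Ag^+]^2[C2O4^2-]
Ksp = (2.40 x 10^-4)^2 × 1.2 × 10^-4 = 6.9 x 10^-12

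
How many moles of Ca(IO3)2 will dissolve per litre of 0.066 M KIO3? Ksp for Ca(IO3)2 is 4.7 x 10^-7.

s ≈ 1.1 × 10^-4 M

Ca(IO3)2(s) ⇌ Ca^2+ + 2 IO3^-
Ksp = [Ca^2+][IO3^-]^2
If s mol/L dissolves here, [Ca^2+] = s, [IO3^-] = 0.066 + 2s ≈ 0.066 (common-ion effect: IO3^- is already 0.066 M).
Ksp ≈ s × (0.066)^2
s = 1.1 × 10^-4 M
Check: 2s = 2.2 x 10^-4 ≪ 0.066, so the approximation is valid.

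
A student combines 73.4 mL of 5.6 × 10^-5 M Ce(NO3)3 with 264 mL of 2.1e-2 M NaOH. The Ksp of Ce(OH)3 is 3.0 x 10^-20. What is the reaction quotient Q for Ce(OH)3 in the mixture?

Total volume = 73.4 + 264 = 337.4 mL.
[Ce^3+] = 5.6 × 10^-5 × (73.4/337.4) = 1.22 × 10^-5 M
[OH^-] = 2.1 × 10^-2 × (264/337.4) = 1.64 x 10^-2 M
Ce(OH)3(s) <=> Ce^3+(aq) + 3 OH^-(aq), so Q = [Ce^3+][OH^-]^3
Q = (1.22 × 10^-5)(1.64 × 10^-2)^3 = 5.4 × 10^-11
Q > Ksp, so Ce(OH)3 will precipitate.

5.4 × 10^-11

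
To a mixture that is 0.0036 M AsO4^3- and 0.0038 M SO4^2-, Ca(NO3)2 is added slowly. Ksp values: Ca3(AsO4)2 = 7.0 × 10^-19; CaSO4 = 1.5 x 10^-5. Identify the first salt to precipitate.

Ca3(AsO4)2

Precipitation of each salt starts when its ion product equals its Ksp.
For Ca3(AsO4)2: 7.0 × 10^-19 = (0.0036)^2 × [Ca^2+]^3  ⇒  [Ca^2+] = 3.8 x 10^-5 M.
For CaSO4: 1.5 x 10^-5 = 0.0038 × [Ca^2+]  ⇒  [Ca^2+] = 3.9 x 10^-3 M.
The salt with the lower threshold [Ca^2+] precipitates first: Ca3(AsO4)2.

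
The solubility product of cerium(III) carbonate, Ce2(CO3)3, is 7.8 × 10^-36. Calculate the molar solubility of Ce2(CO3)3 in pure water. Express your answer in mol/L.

Ce2(CO3)3(s) ⇌ 2 Ce^3+(aq) + 3 CO3^2-(aq)
Ksp = [Ce^3+]^2[CO3^2-]^3
For each mole of Ce2(CO3)3 that dissolves: [Ce^3+] = 2s, [CO3^2-] = 3s.
Ksp = (2s)^2(3s)^3 = 108s^5
s = (7.8 × 10^-36 / 108)^(1/5) = 3.7 × 10^-8 M

3.7 × 10^-8 M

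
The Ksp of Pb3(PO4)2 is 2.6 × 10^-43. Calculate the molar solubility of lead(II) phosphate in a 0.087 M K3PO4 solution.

s ≈ 1.1e-14 M

Pb3(PO4)2(s) ⇌ 3 Pb^2+(aq) + 2 PO4^3-(aq)
Ksp = [Pb^2+]^3[PO4^3-]^2
Let s be the molar solubility in this solution. [Pb^2+] = 3s, [PO4^3-] = 0.087 + 2s ≈ 0.087 (Ksp is small, so little additional dissolves).
Ksp ≈ (3s)^3 × (0.087)^2
s = 1.1 × 10^-14 M
Check: 2s = 2.2 x 10^-14 ≪ 0.087, so the approximation is valid.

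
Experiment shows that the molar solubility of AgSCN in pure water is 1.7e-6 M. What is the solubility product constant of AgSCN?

AgSCN(s) ⇌ Ag^+ + SCN^-
If s mol/L of AgSCN dissolves, [Ag^+] = s and [SCN^-] = s.
Ksp = [Ag^+][SCN^-]
Ksp = s × s = s^2
Ksp = (1.7 x 10^-6)^2 = 2.9 × 10^-12

Ksp ≈ 2.9 x 10^-12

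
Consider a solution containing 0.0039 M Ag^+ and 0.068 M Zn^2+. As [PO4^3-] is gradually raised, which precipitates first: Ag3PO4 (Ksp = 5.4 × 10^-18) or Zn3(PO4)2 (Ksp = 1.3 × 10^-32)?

Zn3(PO4)2

Each salt begins to precipitate when Q = Ksp, i.e. when [PO4^3-] reaches its threshold.
For Ag3PO4: 5.4 × 10^-18 = (0.0039)^3 × [PO4^3-]  ⇒  [PO4^3-] = 9.1 × 10^-11 M.
For Zn3(PO4)2: 1.3 × 10^-32 = (0.068)^3 × [PO4^3-]^2  ⇒  [PO4^3-] = 6.4 × 10^-15 M.
The salt with the lower threshold [PO4^3-] precipitates first: Zn3(PO4)2.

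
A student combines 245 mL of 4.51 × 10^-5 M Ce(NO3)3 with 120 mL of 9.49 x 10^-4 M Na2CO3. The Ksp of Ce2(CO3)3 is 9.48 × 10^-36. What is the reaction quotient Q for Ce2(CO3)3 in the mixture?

Total volume = 245 + 120 = 365 mL.
[Ce^3+] = 4.51 × 10^-5 × (245/365) = 3.027 × 10^-5 M
[CO3^2-] = 9.49 x 10^-4 × (120/365) = 3.120 × 10^-4 M
Ce2(CO3)3(s) ⇌ 2 Ce^3+(aq) + 3 CO3^2-(aq), so Q = [Ce^3+]^2[CO3^2-]^3
Q = (3.027 × 10^-5)^2(3.120 × 10^-4)^3 = 2.78 × 10^-20
Q > Ksp, so Ce2(CO3)3 will precipitate.

2.78 × 10^-20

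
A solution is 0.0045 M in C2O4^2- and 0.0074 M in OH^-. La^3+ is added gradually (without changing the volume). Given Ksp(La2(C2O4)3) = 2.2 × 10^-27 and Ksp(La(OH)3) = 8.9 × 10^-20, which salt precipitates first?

La(OH)3

Each salt begins to precipitate when Q = Ksp, i.e. when [La^3+] reaches its threshold.
For La2(C2O4)3: 2.2 × 10^-27 = (0.0045)^3 × [La^3+]^2  ⇒  [La^3+] = 1.6 x 10^-10 M.
For La(OH)3: 8.9 × 10^-20 = (0.0074)^3 × [La^3+]  ⇒  [La^3+] = 2.2 × 10^-13 M.
The salt with the lower threshold [La^3+] precipitates first: La(OH)3.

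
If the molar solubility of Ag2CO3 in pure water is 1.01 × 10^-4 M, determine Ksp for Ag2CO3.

Ag2CO3(s) <=> 2 Ag^+ + CO3^2-
For each mole of Ag2CO3 that dissolves: [Ag^+] = 2s, [CO3^2-] = s.
Ksp = [Ag^+]^2[CO3^2-]
Substituting: Ksp = (2s)^2s = 4s^3
Ksp = 4 × (1.01 x 10^-4)^3 = 4.12 × 10^-12

Ksp = 4.12 × 10^-12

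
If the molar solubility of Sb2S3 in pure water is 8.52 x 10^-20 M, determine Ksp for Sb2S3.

Ksp ≈ 4.85 × 10^-94

Sb2S3(s) ⇌ 2 Sb^3+(aq) + 3 S^2-(aq)
With molar solubility s: [Sb^3+] = 2s, [S^2-] = 3s.
Ksp = [Sb^3+]^2[S^2-]^3
Substituting: Ksp = (2s)^2(3s)^3 = 108s^5
Ksp = 108 × (8.52 x 10^-20)^5 = 4.85 × 10^-94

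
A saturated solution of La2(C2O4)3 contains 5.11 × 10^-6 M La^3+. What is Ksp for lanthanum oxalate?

1.18 × 10^-26

La2(C2O4)3(s) <=> 2 La^3+ + 3 C2O4^2-
Stoichiometry gives [C2O4^2-] = (3/2)[La^3+] = 7.665 × 10^-6 M.
Ksp = [La^3+]^2[C2O4^2-]^3
Ksp = (5.11 × 10^-6)^2 × (7.665 x 10^-6)^3 = 1.18 × 10^-26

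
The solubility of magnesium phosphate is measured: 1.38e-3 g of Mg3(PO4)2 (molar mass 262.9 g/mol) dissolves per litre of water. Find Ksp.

Ksp = 4.30e-25

Molar solubility s = (1.38 x 10^-3 g/L) / (262.9 g/mol) = 5.249 x 10^-6 M.
Mg3(PO4)2(s) ⇌ 3 Mg^2+(aq) + 2 PO4^3-(aq)
With molar solubility s: [Mg^2+] = 3s, [PO4^3-] = 2s.
Ksp = [Mg^2+]^3[PO4^3-]^2
Substituting: Ksp = (3s)^3(2s)^2 = 108s^5
Ksp = 108 × (5.249 x 10^-6)^5 = 4.30 x 10^-25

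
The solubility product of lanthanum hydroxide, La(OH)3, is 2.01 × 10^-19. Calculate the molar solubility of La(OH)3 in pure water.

s ≈ 9.29e-6 M

La(OH)3(s) ⇌ La^3+ + 3 OH^-
Ksp = [La^3+][OH^-]^3
Let s = molar solubility. Then [La^3+] = s and [OH^-] = 3s.
Substituting: Ksp = s(3s)^3 = 27s^4
Solving, s = (2.01 × 10^-19/27)^(1/4) = 9.29 × 10^-6 M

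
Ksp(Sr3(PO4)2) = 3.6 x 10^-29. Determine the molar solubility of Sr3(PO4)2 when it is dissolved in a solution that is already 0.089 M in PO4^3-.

s ≈ 5.5e-10 M

Sr3(PO4)2(s) ⇌ 3 Sr^2+(aq) + 2 PO4^3-(aq)
Ksp = [Sr^2+]^3[PO4^3-]^2
Let s = moles of Sr3(PO4)2 that dissolve per litre. [Sr^2+] = 3s, [PO4^3-] = 0.089 + 2s ≈ 0.089 (Ksp is small, so little additional dissolves).
Ksp ≈ (3s)^3 × (0.089)^2
s = 5.5 × 10^-10 M
Check: 2s = 1.1 x 10^-9 ≪ 0.089, so the approximation is valid.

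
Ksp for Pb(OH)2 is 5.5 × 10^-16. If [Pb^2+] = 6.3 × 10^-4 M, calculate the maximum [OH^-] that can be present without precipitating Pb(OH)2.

Pb(OH)2(s) ⇌ Pb^2+(aq) + 2 OH^-(aq)
Ksp = [Pb^2+][OH^-]^2
Precipitation begins when Q = Ksp. With [Pb^2+] = 6.3 × 10^-4 M:
5.5 × 10^-16 = (6.3 × 10^-4) × [OH^-]^2
[OH^-] = (5.5 × 10^-16 / 6.3 x 10^-4)^(1/2) = 9.3 × 10^-7 M

[OH^-] = 9.3 x 10^-7 M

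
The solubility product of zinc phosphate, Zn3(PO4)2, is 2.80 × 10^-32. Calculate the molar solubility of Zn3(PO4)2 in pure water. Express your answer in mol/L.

s ≈ 1.92 × 10^-7 M

Zn3(PO4)2(s) ⇌ 3 Zn^2+ + 2 PO4^3-
Ksp = [Zn^2+]^3[PO4^3-]^2
If s mol/L of Zn3(PO4)2 dissolves, [Zn^2+] = 3s and [PO4^3-] = 2s.
Ksp = (3s)^3(2s)^2 = 108s^5
s = (2.80 × 10^-32 / 108)^(1/5) = 1.92 × 10^-7 M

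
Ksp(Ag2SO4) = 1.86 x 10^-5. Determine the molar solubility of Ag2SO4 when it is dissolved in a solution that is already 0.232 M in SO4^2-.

Ag2SO4(s) <=> 2 Ag^+ + SO4^2-
Ksp = [Ag^+]^2[SO4^2-]
If s mol/L dissolves here, [Ag^+] = 2s, [SO4^2-] = 0.232 + s ≈ 0.232 (since the SO4^2- already present dominates).
Ksp ≈ (2s)^2 × 0.232
s = 4.48 × 10^-3 M
Check: s = 4.5 × 10^-3 ≪ 0.232, so the approximation is valid.

4.48 × 10^-3 M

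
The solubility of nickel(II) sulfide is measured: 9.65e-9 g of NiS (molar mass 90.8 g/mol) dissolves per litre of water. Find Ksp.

Ksp ≈ 1.13e-20

Molar solubility s = (9.65 × 10^-9 g/L) / (90.8 g/mol) = 1.063 × 10^-10 M.
NiS(s) <=> Ni^2+ + S^2-
If s mol/L of NiS dissolves, [Ni^2+] = s and [S^2-] = s.
Ksp = [Ni^2+][S^2-]
Ksp = s × s = s^2
With s = 1.063 × 10^-10: Ksp = 1.13 × 10^-20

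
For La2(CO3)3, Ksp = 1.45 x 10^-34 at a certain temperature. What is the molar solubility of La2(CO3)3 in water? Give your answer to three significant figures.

La2(CO3)3(s) ⇌ 2 La^3+ + 3 CO3^2-
Ksp = [La^3+]^2[CO3^2-]^3
For each mole of La2(CO3)3 that dissolves: [La^3+] = 2s, [CO3^2-] = 3s.
So Ksp = (2s)^2 × (3s)^3 = 108s^5
s = (1.45 x 10^-34 / 108)^(1/5) = 6.69 x 10^-8 M

s ≈ 6.69 x 10^-8 M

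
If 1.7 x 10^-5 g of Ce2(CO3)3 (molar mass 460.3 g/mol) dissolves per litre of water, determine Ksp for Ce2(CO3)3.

Ksp = 7.4 × 10^-36

Molar solubility s = (1.7 x 10^-5 g/L) / (460.3 g/mol) = 3.69 × 10^-8 M.
Ce2(CO3)3(s) ⇌ 2 Ce^3+(aq) + 3 CO3^2-(aq)
Let s = molar solubility. Then [Ce^3+] = 2s and [CO3^2-] = 3s.
Ksp = [Ce^3+]^2[CO3^2-]^3
So Ksp = (2s)^2 × (3s)^3 = 108s^5
With s = 3.69 × 10^-8: Ksp = 7.4 × 10^-36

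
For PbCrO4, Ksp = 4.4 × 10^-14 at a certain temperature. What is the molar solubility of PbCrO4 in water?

PbCrO4(s) ⇌ Pb^2+(aq) + CrO4^2-(aq)
Ksp = [Pb^2+][CrO4^2-]
For each mole of PbCrO4 that dissolves: [Pb^2+] = s, [CrO4^2-] = s.
Ksp = (s)(s) = s^2
s = (4.4 × 10^-14)^(1/2) = 2.1 x 10^-7 M

s = 2.1e-7 M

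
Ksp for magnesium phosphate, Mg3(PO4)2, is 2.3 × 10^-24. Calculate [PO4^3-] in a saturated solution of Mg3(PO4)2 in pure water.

Mg3(PO4)2(s) <=> 3 Mg^2+ + 2 PO4^3-
Ksp = [Mg^2+]^3[PO4^3-]^2
Let s = molar solubility. Then [Mg^2+] = 3s and [PO4^3-] = 2s.
So Ksp = (3s)^3 × (2s)^2 = 108s^5
Solving, s = (2.3 × 10^-24/108)^(1/5) = 7.34 × 10^-6 M
[PO4^3-] = 2s = 1.5 x 10^-5 M

[PO4^3-] ≈ 1.5 × 10^-5 M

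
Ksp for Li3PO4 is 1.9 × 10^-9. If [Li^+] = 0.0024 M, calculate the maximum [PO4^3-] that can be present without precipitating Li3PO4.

Li3PO4(s) <=> 3 Li^+ + PO4^3-
Ksp = [Li^+]^3[PO4^3-]
Precipitation begins when Q = Ksp. With [Li^+] = 0.0024 M:
1.9 × 10^-9 = (0.0024)^3 × [PO4^3-]
[PO4^3-] = (1.9 × 10^-9 / 1.38 × 10^-8) = 1.4 x 10^-1 M

0.14 M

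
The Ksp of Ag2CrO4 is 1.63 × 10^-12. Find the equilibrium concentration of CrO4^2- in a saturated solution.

Ag2CrO4(s) ⇌ 2 Ag^+ + CrO4^2-
Ksp = [Ag^+]^2[CrO4^2-]
If s mol/L of Ag2CrO4 dissolves, [Ag^+] = 2s and [CrO4^2-] = s.
Substituting: Ksp = (2s)^2s = 4s^3
s^3 = 1.63 × 10^-12 / 4, so s = 7.414 × 10^-5 M
[CrO4^2-] = s = 7.41 x 10^-5 M

[CrO4^2-] = 7.41e-5 M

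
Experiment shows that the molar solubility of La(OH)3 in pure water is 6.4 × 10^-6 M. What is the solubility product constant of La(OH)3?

4.5e-20

La(OH)3(s) ⇌ La^3+ + 3 OH^-
If s mol/L of La(OH)3 dissolves, [La^3+] = s and [OH^-] = 3s.
Ksp = [La^3+][OH^-]^3
Ksp = s(3s)^3 = 27s^4
Ksp = 27 × (6.4 × 10^-6)^4 = 4.5 x 10^-20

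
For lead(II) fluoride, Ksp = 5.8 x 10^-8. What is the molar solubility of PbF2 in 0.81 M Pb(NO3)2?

PbF2(s) ⇌ Pb^2+ + 2 F^-
Ksp = [Pb^2+][F^-]^2
Let s = moles of PbF2 that dissolve per litre. [Pb^2+] = 0.81 + s ≈ 0.81, [F^-] = 2s (since Pb^2+ from Pb(NO3)2 dominates).
Ksp ≈ 0.81 × (2s)^2
s = 1.3 x 10^-4 M
Check: s = 1.3 × 10^-4 ≪ 0.81, so the approximation is valid.

s ≈ 1.3e-4 M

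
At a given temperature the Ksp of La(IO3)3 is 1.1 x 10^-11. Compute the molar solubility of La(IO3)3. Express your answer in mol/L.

s = 8.0e-4 M

La(IO3)3(s) ⇌ La^3+ + 3 IO3^-
Ksp = [La^3+][IO3^-]^3
Let s = molar solubility. Then [La^3+] = s and [IO3^-] = 3s.
Substituting: Ksp = s(3s)^3 = 27s^4
s^4 = 1.1 x 10^-11 / 27, so s = 8.0 × 10^-4 M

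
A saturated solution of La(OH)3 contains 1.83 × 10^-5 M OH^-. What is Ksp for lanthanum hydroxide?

Ksp ≈ 3.74 × 10^-20

La(OH)3(s) ⇌ La^3+(aq) + 3 OH^-(aq)
Stoichiometry gives [La^3+] = (1/3)[OH^-] = 6.100 x 10^-6 M.
Ksp = [La^3+][OH^-]^3
Ksp = 6.100 x 10^-6 × (1.83 × 10^-5)^3 = 3.74 x 10^-20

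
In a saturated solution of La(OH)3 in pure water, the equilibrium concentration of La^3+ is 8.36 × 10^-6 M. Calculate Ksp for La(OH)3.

Ksp ≈ 1.32 × 10^-19

La(OH)3(s) ⇌ La^3+ + 3 OH^-
Stoichiometry gives [OH^-] = (3/1)[La^3+] = 2.508 × 10^-5 M.
Ksp = [La^3+][OH^-]^3
Ksp = 8.36 × 10^-6 × (2.508 × 10^-5)^3 = 1.32 × 10^-19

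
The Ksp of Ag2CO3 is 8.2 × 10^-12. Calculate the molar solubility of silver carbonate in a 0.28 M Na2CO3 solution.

Ag2CO3(s) <=> 2 Ag^+(aq) + CO3^2-(aq)
Ksp = [Ag^+]^2[CO3^2-]
Let s = moles of Ag2CO3 that dissolve per litre. [Ag^+] = 2s, [CO3^2-] = 0.28 + s ≈ 0.28 (since CO3^2- from Na2CO3 dominates).
Ksp ≈ (2s)^2 × 0.28
s = 2.7 × 10^-6 M
Check: s = 2.7 × 10^-6 ≪ 0.28, so the approximation is valid.

2.7e-6 M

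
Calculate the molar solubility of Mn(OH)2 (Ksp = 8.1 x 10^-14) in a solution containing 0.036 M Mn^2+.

Mn(OH)2(s) ⇌ Mn^2+(aq) + 2 OH^-(aq)
Ksp = [Mn^2+][OH^-]^2
Let s be the molar solubility in this solution. [Mn^2+] = 0.036 + s ≈ 0.036, [OH^-] = 2s (common-ion effect: Mn^2+ is already 0.036 M).
Ksp ≈ 0.036 × (2s)^2
s = 7.5 x 10^-7 M
Check: s = 7.5 × 10^-7 ≪ 0.036, so the approximation is valid.

7.5 x 10^-7 M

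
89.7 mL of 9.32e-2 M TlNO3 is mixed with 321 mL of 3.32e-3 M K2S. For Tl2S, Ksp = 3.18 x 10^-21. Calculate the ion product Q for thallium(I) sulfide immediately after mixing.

Total volume = 89.7 + 321 = 410.7 mL.
[Tl^+] = 9.32 × 10^-2 × (89.7/410.7) = 2.036 × 10^-2 M
[S^2-] = 3.32 × 10^-3 × (321/410.7) = 2.595 x 10^-3 M
Tl2S(s) ⇌ 2 Tl^+ + S^2-, so Q = [Tl^+]^2[S^2-]
Q = (2.036 × 10^-2)^2(2.595 x 10^-3) = 1.08 × 10^-6
Q > Ksp, so Tl2S will precipitate.

Q = 1.08e-6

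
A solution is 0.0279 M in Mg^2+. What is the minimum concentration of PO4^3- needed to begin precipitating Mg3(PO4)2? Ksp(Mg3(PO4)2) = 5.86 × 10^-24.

5.19 × 10^-10 M

Mg3(PO4)2(s) ⇌ 3 Mg^2+(aq) + 2 PO4^3-(aq)
Ksp = [Mg^2+]^3[PO4^3-]^2
Precipitation begins when Q = Ksp. With [Mg^2+] = 0.0279 M:
5.86 × 10^-24 = (0.0279)^3 × [PO4^3-]^2
[PO4^3-] = (5.86 × 10^-24 / 2.172 × 10^-5)^(1/2) = 5.19 × 10^-10 M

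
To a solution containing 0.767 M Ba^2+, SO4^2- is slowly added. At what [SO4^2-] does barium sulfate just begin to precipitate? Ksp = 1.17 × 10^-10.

[SO4^2-] ≈ 1.53 x 10^-10 M

BaSO4(s) ⇌ Ba^2+(aq) + SO4^2-(aq)
Ksp = [Ba^2+][SO4^2-]
Precipitation begins when Q = Ksp. With [Ba^2+] = 0.767 M:
1.17 × 10^-10 = (0.767) × [SO4^2-]
[SO4^2-] = (1.17 × 10^-10 / 7.67 x 10^-1) = 1.53 × 10^-10 M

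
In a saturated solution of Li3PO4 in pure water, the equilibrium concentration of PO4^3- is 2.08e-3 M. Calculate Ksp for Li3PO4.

5.05e-10

Li3PO4(s) ⇌ 3 Li^+ + PO4^3-
Stoichiometry gives [Li^+] = (3/1)[PO4^3-] = 6.240 × 10^-3 M.
Ksp = [Li^+]^3[PO4^3-]
Ksp = (6.240 x 10^-3)^3 × 2.08 × 10^-3 = 5.05 x 10^-10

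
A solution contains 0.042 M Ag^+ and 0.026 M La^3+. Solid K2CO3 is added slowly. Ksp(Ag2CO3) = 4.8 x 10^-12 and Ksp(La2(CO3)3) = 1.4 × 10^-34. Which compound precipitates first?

La2(CO3)3

Precipitation of each salt starts when its ion product equals its Ksp.
For Ag2CO3: 4.8 x 10^-12 = (0.042)^2 × [CO3^2-]  ⇒  [CO3^2-] = 2.7 × 10^-9 M.
For La2(CO3)3: 1.4 × 10^-34 = (0.026)^2 × [CO3^2-]^3  ⇒  [CO3^2-] = 5.9 × 10^-11 M.
The salt with the lower threshold [CO3^2-] precipitates first: La2(CO3)3.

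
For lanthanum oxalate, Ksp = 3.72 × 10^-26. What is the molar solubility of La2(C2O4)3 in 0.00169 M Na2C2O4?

La2(C2O4)3(s) ⇌ 2 La^3+ + 3 C2O4^2-
Ksp = [La^3+]^2[C2O4^2-]^3
Let s = moles of La2(C2O4)3 that dissolve per litre. [La^3+] = 2s, [C2O4^2-] = 0.00169 + 3s ≈ 0.00169 (since C2O4^2- from Na2C2O4 dominates).
Ksp ≈ (2s)^2 × (0.00169)^3
s = 1.39 × 10^-9 M
Check: 3s = 4.2 x 10^-9 ≪ 0.00169, so the approximation is valid.

1.39e-9 M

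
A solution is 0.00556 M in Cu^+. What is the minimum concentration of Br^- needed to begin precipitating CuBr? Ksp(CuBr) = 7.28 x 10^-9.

CuBr(s) ⇌ Cu^+(aq) + Br^-(aq)
Ksp = [Cu^+][Br^-]
Precipitation begins when Q = Ksp. With [Cu^+] = 0.00556 M:
7.28 x 10^-9 = (0.00556) × [Br^-]
[Br^-] = (7.28 x 10^-9 / 5.56 × 10^-3) = 1.31 x 10^-6 M

[Br^-] ≈ 1.31 × 10^-6 M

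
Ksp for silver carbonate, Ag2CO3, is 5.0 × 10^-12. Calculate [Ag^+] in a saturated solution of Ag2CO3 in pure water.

Ag2CO3(s) <=> 2 Ag^+(aq) + CO3^2-(aq)
Ksp = [Ag^+]^2[CO3^2-]
Let s = molar solubility. Then [Ag^+] = 2s and [CO3^2-] = s.
Substituting: Ksp = (2s)^2s = 4s^3
s^3 = 5.0 × 10^-12 / 4, so s = 1.08 × 10^-4 M
[Ag^+] = 2s = 2.2 × 10^-4 M

2.2 × 10^-4 M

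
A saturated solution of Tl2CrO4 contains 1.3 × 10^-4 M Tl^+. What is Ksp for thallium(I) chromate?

Tl2CrO4(s) ⇌ 2 Tl^+ + CrO4^2-
Stoichiometry gives [CrO4^2-] = (1/2)[Tl^+] = 6.50 × 10^-5 M.
Ksp = [Tl^+]^2[CrO4^2-]
Ksp = (1.3 × 10^-4)^2 × 6.50 × 10^-5 = 1.1 × 10^-12

Ksp = 1.1 × 10^-12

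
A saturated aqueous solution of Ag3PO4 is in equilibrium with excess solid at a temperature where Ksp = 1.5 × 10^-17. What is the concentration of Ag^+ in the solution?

[Ag^+] = 8.2 × 10^-5 M

Ag3PO4(s) ⇌ 3 Ag^+ + PO4^3-
Ksp = [Ag^+]^3[PO4^3-]
With molar solubility s: [Ag^+] = 3s, [PO4^3-] = s.
Ksp = (3s)^3s = 27s^4
s^4 = 1.5 × 10^-17 / 27, so s = 2.73 × 10^-5 M
[Ag^+] = 3s = 8.2 x 10^-5 M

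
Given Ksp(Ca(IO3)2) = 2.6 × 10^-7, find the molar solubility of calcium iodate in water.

Ca(IO3)2(s) ⇌ Ca^2+ + 2 IO3^-
Ksp = [Ca^2+][IO3^-]^2
Let s = molar solubility. Then [Ca^2+] = s and [IO3^-] = 2s.
So Ksp = s × (2s)^2 = 4s^3
Solving, s = (2.6 × 10^-7/4)^(1/3) = 4.0 × 10^-3 M

s = 4.0 × 10^-3 M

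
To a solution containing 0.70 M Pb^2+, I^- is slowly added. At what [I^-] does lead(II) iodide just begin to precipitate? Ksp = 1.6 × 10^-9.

4.8 × 10^-5 M

PbI2(s) ⇌ Pb^2+(aq) + 2 I^-(aq)
Ksp = [Pb^2+][I^-]^2
Precipitation begins when Q = Ksp. With [Pb^2+] = 0.70 M:
1.6 × 10^-9 = (0.70) × [I^-]^2
[I^-] = (1.6 × 10^-9 / 7.0 × 10^-1)^(1/2) = 4.8 × 10^-5 M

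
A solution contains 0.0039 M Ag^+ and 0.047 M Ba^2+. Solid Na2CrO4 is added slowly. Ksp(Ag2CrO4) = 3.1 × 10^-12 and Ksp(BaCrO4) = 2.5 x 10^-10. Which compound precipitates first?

Each salt begins to precipitate when Q = Ksp, i.e. when [CrO4^2-] reaches its threshold.
For Ag2CrO4: 3.1 × 10^-12 = (0.0039)^2 × [CrO4^2-]  ⇒  [CrO4^2-] = 2.0 x 10^-7 M.
For BaCrO4: 2.5 x 10^-10 = 0.047 × [CrO4^2-]  ⇒  [CrO4^2-] = 5.3 × 10^-9 M.
The salt with the lower threshold [CrO4^2-] precipitates first: BaCrO4.

BaCrO4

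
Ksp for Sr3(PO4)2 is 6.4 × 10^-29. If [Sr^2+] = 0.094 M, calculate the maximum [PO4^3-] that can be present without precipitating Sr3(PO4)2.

Sr3(PO4)2(s) ⇌ 3 Sr^2+ + 2 PO4^3-
Ksp = [Sr^2+]^3[PO4^3-]^2
Precipitation begins when Q = Ksp. With [Sr^2+] = 0.094 M:
6.4 × 10^-29 = (0.094)^3 × [PO4^3-]^2
[PO4^3-] = (6.4 × 10^-29 / 8.31 × 10^-4)^(1/2) = 2.8 × 10^-13 M

2.8e-13 M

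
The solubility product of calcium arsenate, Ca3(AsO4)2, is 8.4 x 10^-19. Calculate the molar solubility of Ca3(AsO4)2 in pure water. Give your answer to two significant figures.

Ca3(AsO4)2(s) ⇌ 3 Ca^2+(aq) + 2 AsO4^3-(aq)
Ksp = [Ca^2+]^3[AsO4^3-]^2
If s mol/L of Ca3(AsO4)2 dissolves, [Ca^2+] = 3s and [AsO4^3-] = 2s.
So Ksp = (3s)^3 × (2s)^2 = 108s^5
s^5 = 8.4 x 10^-19 / 108, so s = 9.5 × 10^-5 M

9.5 x 10^-5 M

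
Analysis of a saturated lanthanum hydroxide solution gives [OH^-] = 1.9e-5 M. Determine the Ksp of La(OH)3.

La(OH)3(s) ⇌ La^3+ + 3 OH^-
Stoichiometry gives [La^3+] = (1/3)[OH^-] = 6.33 × 10^-6 M.
Ksp = [La^3+][OH^-]^3
Ksp = 6.33 x 10^-6 × (1.9 × 10^-5)^3 = 4.3 x 10^-20

4.3 × 10^-20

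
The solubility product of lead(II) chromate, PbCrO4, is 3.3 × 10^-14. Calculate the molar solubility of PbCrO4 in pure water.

PbCrO4(s) ⇌ Pb^2+(aq) + CrO4^2-(aq)
Ksp = [Pb^2+][CrO4^2-]
For each mole of PbCrO4 that dissolves: [Pb^2+] = s, [CrO4^2-] = s.
Ksp = s^2
s = (3.3 × 10^-14)^(1/2) = 1.8 × 10^-7 M

s ≈ 1.8 × 10^-7 M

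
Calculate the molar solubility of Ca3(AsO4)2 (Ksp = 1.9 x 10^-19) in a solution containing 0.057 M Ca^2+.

s = 1.6e-8 M

Ca3(AsO4)2(s) <=> 3 Ca^2+(aq) + 2 AsO4^3-(aq)
Ksp = [Ca^2+]^3[AsO4^3-]^2
Let s be the molar solubility in this solution. [Ca^2+] = 0.057 + 3s ≈ 0.057, [AsO4^3-] = 2s (Ksp is small, so little additional dissolves).
Ksp ≈ (0.057)^3 × (2s)^2
s = 1.6 × 10^-8 M
Check: 3s = 4.8 x 10^-8 ≪ 0.057, so the approximation is valid.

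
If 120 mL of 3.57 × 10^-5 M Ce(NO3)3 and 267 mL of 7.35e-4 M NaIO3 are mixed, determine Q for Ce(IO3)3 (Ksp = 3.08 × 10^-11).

Q = 1.44 x 10^-15

Total volume = 120 + 267 = 387 mL.
[Ce^3+] = 3.57 × 10^-5 × (120/387) = 1.107 x 10^-5 M
[IO3^-] = 7.35 × 10^-4 × (267/387) = 5.071 × 10^-4 M
Ce(IO3)3(s) ⇌ Ce^3+ + 3 IO3^-, so Q = [Ce^3+][IO3^-]^3
Q = (1.107 × 10^-5)(5.071 × 10^-4)^3 = 1.44 × 10^-15
Q < Ksp, so no precipitate of Ce(IO3)3 forms.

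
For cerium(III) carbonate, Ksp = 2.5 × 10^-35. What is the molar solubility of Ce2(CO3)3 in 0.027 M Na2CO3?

5.6 × 10^-16 M

Ce2(CO3)3(s) <=> 2 Ce^3+(aq) + 3 CO3^2-(aq)
Ksp = [Ce^3+]^2[CO3^2-]^3
If s mol/L dissolves here, [Ce^3+] = 2s, [CO3^2-] = 0.027 + 3s ≈ 0.027 (since CO3^2- from Na2CO3 dominates).
Ksp ≈ (2s)^2 × (0.027)^3
s = 5.6 x 10^-16 M
Check: 3s = 1.7 × 10^-15 ≪ 0.027, so the approximation is valid.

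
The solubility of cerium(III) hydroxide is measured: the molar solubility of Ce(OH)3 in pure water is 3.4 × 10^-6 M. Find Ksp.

Ksp ≈ 3.6e-21

Ce(OH)3(s) ⇌ Ce^3+(aq) + 3 OH^-(aq)
With molar solubility s: [Ce^3+] = s, [OH^-] = 3s.
Ksp = [Ce^3+][OH^-]^3
Ksp = s(3s)^3 = 27s^4
With s = 3.4 × 10^-6: Ksp = 3.6 × 10^-21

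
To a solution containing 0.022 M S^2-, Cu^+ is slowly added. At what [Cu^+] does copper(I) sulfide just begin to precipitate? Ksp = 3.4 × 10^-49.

Cu2S(s) ⇌ 2 Cu^+ + S^2-
Ksp = [Cu^+]^2[S^2-]
Precipitation begins when Q = Ksp. With [S^2-] = 0.022 M:
3.4 × 10^-49 = (0.022) × [Cu^+]^2
[Cu^+] = (3.4 × 10^-49 / 2.2 × 10^-2)^(1/2) = 3.9 x 10^-24 M

[Cu^+] = 3.9e-24 M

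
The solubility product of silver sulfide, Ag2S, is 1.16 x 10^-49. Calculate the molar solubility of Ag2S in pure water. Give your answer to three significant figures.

Ag2S(s) ⇌ 2 Ag^+ + S^2-
Ksp = [Ag^+]^2[S^2-]
If s mol/L of Ag2S dissolves, [Ag^+] = 2s and [S^2-] = s.
Ksp = (2s)^2s = 4s^3
s = (1.16 x 10^-49 / 4)^(1/3) = 3.07 × 10^-17 M

s ≈ 3.07 x 10^-17 M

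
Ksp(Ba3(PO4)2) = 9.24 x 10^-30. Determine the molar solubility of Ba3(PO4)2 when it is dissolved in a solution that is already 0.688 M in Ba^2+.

s = 2.66 × 10^-15 M

Ba3(PO4)2(s) ⇌ 3 Ba^2+(aq) + 2 PO4^3-(aq)
Ksp = [Ba^2+]^3[PO4^3-]^2
Let s = moles of Ba3(PO4)2 that dissolve per litre. [Ba^2+] = 0.688 + 3s ≈ 0.688, [PO4^3-] = 2s (common-ion effect: Ba^2+ is already 0.688 M).
Ksp ≈ (0.688)^3 × (2s)^2
s = 2.66 x 10^-15 M
Check: 3s = 8.0 x 10^-15 ≪ 0.688, so the approximation is valid.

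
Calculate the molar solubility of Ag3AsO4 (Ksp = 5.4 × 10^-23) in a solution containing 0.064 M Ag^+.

s ≈ 2.1 x 10^-19 M

Ag3AsO4(s) ⇌ 3 Ag^+(aq) + AsO4^3-(aq)
Ksp = [Ag^+]^3[AsO4^3-]
If s mol/L dissolves here, [Ag^+] = 0.064 + 3s ≈ 0.064, [AsO4^3-] = s (common-ion effect: Ag^+ is already 0.064 M).
Ksp ≈ (0.064)^3 × s
s = 2.1 × 10^-19 M
Check: 3s = 6.2 × 10^-19 ≪ 0.064, so the approximation is valid.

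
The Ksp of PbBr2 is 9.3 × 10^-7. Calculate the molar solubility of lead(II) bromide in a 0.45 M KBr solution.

PbBr2(s) <=> Pb^2+ + 2 Br^-
Ksp = [Pb^2+][Br^-]^2
If s mol/L dissolves here, [Pb^2+] = s, [Br^-] = 0.45 + 2s ≈ 0.45 (common-ion effect: Br^- is already 0.45 M).
Ksp ≈ s × (0.45)^2
s = 4.6 × 10^-6 M
Check: 2s = 9.2 × 10^-6 ≪ 0.45, so the approximation is valid.

4.6 × 10^-6 M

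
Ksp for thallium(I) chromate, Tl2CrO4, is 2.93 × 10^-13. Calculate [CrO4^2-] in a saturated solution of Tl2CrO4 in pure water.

Tl2CrO4(s) ⇌ 2 Tl^+ + CrO4^2-
Ksp = [Tl^+]^2[CrO4^2-]
For each mole of Tl2CrO4 that dissolves: [Tl^+] = 2s, [CrO4^2-] = s.
So Ksp = (2s)^2 × s = 4s^3
s^3 = 2.93 × 10^-13 / 4, so s = 4.184 × 10^-5 M
[CrO4^2-] = s = 4.18 x 10^-5 M

[CrO4^2-] = 4.18 × 10^-5 M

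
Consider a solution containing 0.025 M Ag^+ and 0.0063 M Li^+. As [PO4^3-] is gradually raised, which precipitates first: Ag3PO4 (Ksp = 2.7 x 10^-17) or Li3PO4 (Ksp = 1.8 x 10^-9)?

Each salt begins to precipitate when Q = Ksp, i.e. when [PO4^3-] reaches its threshold.
For Ag3PO4: 2.7 x 10^-17 = (0.025)^3 × [PO4^3-]  ⇒  [PO4^3-] = 1.7 × 10^-12 M.
For Li3PO4: 1.8 x 10^-9 = (0.0063)^3 × [PO4^3-]  ⇒  [PO4^3-] = 7.2 × 10^-3 M.
The salt with the lower threshold [PO4^3-] precipitates first: Ag3PO4.

Ag3PO4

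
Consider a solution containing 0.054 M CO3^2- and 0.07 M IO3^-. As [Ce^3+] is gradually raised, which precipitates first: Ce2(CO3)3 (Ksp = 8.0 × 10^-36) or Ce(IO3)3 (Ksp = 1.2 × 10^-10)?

Each salt begins to precipitate when Q = Ksp, i.e. when [Ce^3+] reaches its threshold.
For Ce2(CO3)3: 8.0 × 10^-36 = (0.054)^3 × [Ce^3+]^2  ⇒  [Ce^3+] = 2.3 × 10^-16 M.
For Ce(IO3)3: 1.2 × 10^-10 = (0.07)^3 × [Ce^3+]  ⇒  [Ce^3+] = 3.5 × 10^-7 M.
The salt with the lower threshold [Ce^3+] precipitates first: Ce2(CO3)3.

Ce2(CO3)3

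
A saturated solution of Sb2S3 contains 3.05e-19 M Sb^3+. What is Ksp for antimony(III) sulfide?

8.91 × 10^-93

Sb2S3(s) ⇌ 2 Sb^3+ + 3 S^2-
Stoichiometry gives [S^2-] = (3/2)[Sb^3+] = 4.575 x 10^-19 M.
Ksp = [Sb^3+]^2[S^2-]^3
Ksp = (3.05 x 10^-19)^2 × (4.575 × 10^-19)^3 = 8.91 x 10^-93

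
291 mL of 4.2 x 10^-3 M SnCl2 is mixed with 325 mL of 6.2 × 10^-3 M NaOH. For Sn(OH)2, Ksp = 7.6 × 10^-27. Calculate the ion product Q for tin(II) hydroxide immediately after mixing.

Q = 2.1e-8

Total volume = 291 + 325 = 616 mL.
[Sn^2+] = 4.2 x 10^-3 × (291/616) = 1.98 x 10^-3 M
[OH^-] = 6.2 x 10^-3 × (325/616) = 3.27 x 10^-3 M
Sn(OH)2(s) ⇌ Sn^2+(aq) + 2 OH^-(aq), so Q = [Sn^2+][OH^-]^2
Q = (1.98 × 10^-3)(3.27 x 10^-3)^2 = 2.1 x 10^-8
Q > Ksp, so Sn(OH)2 will precipitate.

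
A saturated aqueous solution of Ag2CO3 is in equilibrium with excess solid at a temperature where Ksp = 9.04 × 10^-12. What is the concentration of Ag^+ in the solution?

[Ag^+] = 2.62 × 10^-4 M

Ag2CO3(s) ⇌ 2 Ag^+(aq) + CO3^2-(aq)
Ksp = [Ag^+]^2[CO3^2-]
With molar solubility s: [Ag^+] = 2s, [CO3^2-] = s.
Substituting: Ksp = (2s)^2s = 4s^3
s^3 = 9.04 × 10^-12 / 4, so s = 1.312 x 10^-4 M
[Ag^+] = 2s = 2.62 x 10^-4 M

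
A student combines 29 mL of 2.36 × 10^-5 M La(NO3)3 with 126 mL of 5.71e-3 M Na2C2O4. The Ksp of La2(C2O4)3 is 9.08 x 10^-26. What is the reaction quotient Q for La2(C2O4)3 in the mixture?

Q = 1.95 × 10^-18

Total volume = 29 + 126 = 155 mL.
[La^3+] = 2.36 x 10^-5 × (29/155) = 4.415 × 10^-6 M
[C2O4^2-] = 5.71 × 10^-3 × (126/155) = 4.642 x 10^-3 M
La2(C2O4)3(s) ⇌ 2 La^3+ + 3 C2O4^2-, so Q = [La^3+]^2[C2O4^2-]^3
Q = (4.415 x 10^-6)^2(4.642 x 10^-3)^3 = 1.95 × 10^-18
Q > Ksp, so La2(C2O4)3 will precipitate.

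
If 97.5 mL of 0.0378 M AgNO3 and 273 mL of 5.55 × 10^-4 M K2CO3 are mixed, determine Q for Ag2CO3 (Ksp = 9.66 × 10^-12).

Total volume = 97.5 + 273 = 370.5 mL.
[Ag^+] = 3.78 × 10^-2 × (97.5/370.5) = 9.947 × 10^-3 M
[CO3^2-] = 5.55 × 10^-4 × (273/370.5) = 4.089 × 10^-4 M
Ag2CO3(s) <=> 2 Ag^+(aq) + CO3^2-(aq), so Q = [Ag^+]^2[CO3^2-]
Q = (9.947 × 10^-3)^2(4.089 × 10^-4) = 4.05 × 10^-8
Q > Ksp, so Ag2CO3 will precipitate.

Q = 4.05 x 10^-8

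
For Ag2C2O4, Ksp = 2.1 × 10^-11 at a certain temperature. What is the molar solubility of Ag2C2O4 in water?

Ag2C2O4(s) ⇌ 2 Ag^+ + C2O4^2-
Ksp = [Ag^+]^2[C2O4^2-]
For each mole of Ag2C2O4 that dissolves: [Ag^+] = 2s, [C2O4^2-] = s.
So Ksp = (2s)^2 × s = 4s^3
Solving, s = (2.1 × 10^-11/4)^(1/3) = 1.7 × 10^-4 M

s ≈ 1.7e-4 M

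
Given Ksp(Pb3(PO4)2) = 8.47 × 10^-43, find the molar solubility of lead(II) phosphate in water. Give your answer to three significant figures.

Pb3(PO4)2(s) <=> 3 Pb^2+ + 2 PO4^3-
Ksp = [Pb^2+]^3[PO4^3-]^2
With molar solubility s: [Pb^2+] = 3s, [PO4^3-] = 2s.
Ksp = (3s)^3(2s)^2 = 108s^5
s^5 = 8.47 × 10^-43 / 108, so s = 1.51 x 10^-9 M

1.51 x 10^-9 M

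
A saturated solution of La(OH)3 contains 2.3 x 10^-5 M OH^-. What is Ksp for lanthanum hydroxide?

9.3 x 10^-20

La(OH)3(s) <=> La^3+(aq) + 3 OH^-(aq)
Stoichiometry gives [La^3+] = (1/3)[OH^-] = 7.67 × 10^-6 M.
Ksp = [La^3+][OH^-]^3
Ksp = 7.67 × 10^-6 × (2.3 x 10^-5)^3 = 9.3 x 10^-20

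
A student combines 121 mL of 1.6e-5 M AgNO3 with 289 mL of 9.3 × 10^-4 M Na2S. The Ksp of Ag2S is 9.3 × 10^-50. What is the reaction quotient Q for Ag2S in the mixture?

Total volume = 121 + 289 = 410 mL.
[Ag^+] = 1.6 × 10^-5 × (121/410) = 4.72 × 10^-6 M
[S^2-] = 9.3 × 10^-4 × (289/410) = 6.56 x 10^-4 M
Ag2S(s) ⇌ 2 Ag^+ + S^2-, so Q = [Ag^+]^2[S^2-]
Q = (4.72 × 10^-6)^2(6.56 × 10^-4) = 1.5 × 10^-14
Q > Ksp, so Ag2S will precipitate.

1.5e-14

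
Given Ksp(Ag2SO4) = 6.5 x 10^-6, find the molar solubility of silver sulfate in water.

Ag2SO4(s) <=> 2 Ag^+(aq) + SO4^2-(aq)
Ksp = [Ag^+]^2[SO4^2-]
For each mole of Ag2SO4 that dissolves: [Ag^+] = 2s, [SO4^2-] = s.
So Ksp = (2s)^2 × s = 4s^3
s^3 = 6.5 x 10^-6 / 4, so s = 1.2 x 10^-2 M

s = 0.012 M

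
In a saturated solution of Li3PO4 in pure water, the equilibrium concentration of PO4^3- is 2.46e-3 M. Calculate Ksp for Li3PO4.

Li3PO4(s) <=> 3 Li^+ + PO4^3-
Stoichiometry gives [Li^+] = (3/1)[PO4^3-] = 7.380 × 10^-3 M.
Ksp = [Li^+]^3[PO4^3-]
Ksp = (7.380 × 10^-3)^3 × 2.46 x 10^-3 = 9.89 × 10^-10

Ksp = 9.89 x 10^-10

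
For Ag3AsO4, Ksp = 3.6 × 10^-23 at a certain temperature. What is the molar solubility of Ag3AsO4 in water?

Ag3AsO4(s) ⇌ 3 Ag^+(aq) + AsO4^3-(aq)
Ksp = [Ag^+]^3[AsO4^3-]
If s mol/L of Ag3AsO4 dissolves, [Ag^+] = 3s and [AsO4^3-] = s.
So Ksp = (3s)^3 × s = 27s^4
s^4 = 3.6 × 10^-23 / 27, so s = 1.1 x 10^-6 M

1.1 × 10^-6 M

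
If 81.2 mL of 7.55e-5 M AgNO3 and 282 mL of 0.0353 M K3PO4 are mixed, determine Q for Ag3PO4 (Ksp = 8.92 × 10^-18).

Total volume = 81.2 + 282 = 363.2 mL.
[Ag^+] = 7.55 × 10^-5 × (81.2/363.2) = 1.688 × 10^-5 M
[PO4^3-] = 3.53 × 10^-2 × (282/363.2) = 2.741 × 10^-2 M
Ag3PO4(s) ⇌ 3 Ag^+(aq) + PO4^3-(aq), so Q = [Ag^+]^3[PO4^3-]
Q = (1.688 x 10^-5)^3(2.741 x 10^-2) = 1.32 x 10^-16
Q > Ksp, so Ag3PO4 will precipitate.

Q = 1.32 × 10^-16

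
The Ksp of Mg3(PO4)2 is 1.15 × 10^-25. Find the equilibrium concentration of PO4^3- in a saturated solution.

8.06e-6 M

Mg3(PO4)2(s) ⇌ 3 Mg^2+(aq) + 2 PO4^3-(aq)
Ksp = [Mg^2+]^3[PO4^3-]^2
For each mole of Mg3(PO4)2 that dissolves: [Mg^2+] = 3s, [PO4^3-] = 2s.
Substituting: Ksp = (3s)^3(2s)^2 = 108s^5
s^5 = 1.15 × 10^-25 / 108, so s = 4.031 × 10^-6 M
[PO4^3-] = 2s = 8.06 × 10^-6 M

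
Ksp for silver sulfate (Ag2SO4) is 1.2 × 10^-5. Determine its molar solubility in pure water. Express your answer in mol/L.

s = 1.4 × 10^-2 M

Ag2SO4(s) <=> 2 Ag^+(aq) + SO4^2-(aq)
Ksp = [Ag^+]^2[SO4^2-]
If s mol/L of Ag2SO4 dissolves, [Ag^+] = 2s and [SO4^2-] = s.
So Ksp = (2s)^2 × s = 4s^3
s^3 = 1.2 × 10^-5 / 4, so s = 1.4 × 10^-2 M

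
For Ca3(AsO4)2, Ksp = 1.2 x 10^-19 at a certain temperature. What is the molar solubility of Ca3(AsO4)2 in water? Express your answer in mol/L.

6.4 x 10^-5 M

Ca3(AsO4)2(s) <=> 3 Ca^2+(aq) + 2 AsO4^3-(aq)
Ksp = [Ca^2+]^3[AsO4^3-]^2
For each mole of Ca3(AsO4)2 that dissolves: [Ca^2+] = 3s, [AsO4^3-] = 2s.
So Ksp = (3s)^3 × (2s)^2 = 108s^5
s^5 = 1.2 x 10^-19 / 108, so s = 6.4 × 10^-5 M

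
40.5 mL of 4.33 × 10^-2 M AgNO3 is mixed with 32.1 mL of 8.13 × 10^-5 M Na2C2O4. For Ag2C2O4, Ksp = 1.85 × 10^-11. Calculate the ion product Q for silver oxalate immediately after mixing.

Total volume = 40.5 + 32.1 = 72.6 mL.
[Ag^+] = 4.33 × 10^-2 × (40.5/72.6) = 2.415 × 10^-2 M
[C2O4^2-] = 8.13 × 10^-5 × (32.1/72.6) = 3.595 × 10^-5 M
Ag2C2O4(s) ⇌ 2 Ag^+ + C2O4^2-, so Q = [Ag^+]^2[C2O4^2-]
Q = (2.415 × 10^-2)^2(3.595 x 10^-5) = 2.10 × 10^-8
Q > Ksp, so Ag2C2O4 will precipitate.

2.10 × 10^-8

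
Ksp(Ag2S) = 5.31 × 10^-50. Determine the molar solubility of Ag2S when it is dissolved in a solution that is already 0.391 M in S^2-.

Ag2S(s) ⇌ 2 Ag^+ + S^2-
Ksp = [Ag^+]^2[S^2-]
Let s = moles of Ag2S that dissolve per litre. [Ag^+] = 2s, [S^2-] = 0.391 + s ≈ 0.391 (common-ion effect: S^2- is already 0.391 M).
Ksp ≈ (2s)^2 × 0.391
s = 1.84 x 10^-25 M
Check: s = 1.8 x 10^-25 ≪ 0.391, so the approximation is valid.

s ≈ 1.84e-25 M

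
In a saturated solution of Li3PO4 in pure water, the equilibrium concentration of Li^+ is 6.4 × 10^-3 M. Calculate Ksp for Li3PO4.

Li3PO4(s) <=> 3 Li^+(aq) + PO4^3-(aq)
Stoichiometry gives [PO4^3-] = (1/3)[Li^+] = 2.13 × 10^-3 M.
Ksp = [Li^+]^3[PO4^3-]
Ksp = (6.4 × 10^-3)^3 × 2.13 × 10^-3 = 5.6 × 10^-10

Ksp ≈ 5.6 x 10^-10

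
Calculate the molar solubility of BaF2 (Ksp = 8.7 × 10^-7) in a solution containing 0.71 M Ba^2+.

BaF2(s) <=> Ba^2+ + 2 F^-
Ksp = [Ba^2+][F^-]^2
If s mol/L dissolves here, [Ba^2+] = 0.71 + s ≈ 0.71, [F^-] = 2s (since the Ba^2+ already present dominates).
Ksp ≈ 0.71 × (2s)^2
s = 5.5 x 10^-4 M
Check: s = 5.5 × 10^-4 ≪ 0.71, so the approximation is valid.

5.5 x 10^-4 M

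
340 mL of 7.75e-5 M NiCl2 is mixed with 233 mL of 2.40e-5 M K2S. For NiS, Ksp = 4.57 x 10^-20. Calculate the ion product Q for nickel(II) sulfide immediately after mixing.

Q ≈ 4.49 × 10^-10

Total volume = 340 + 233 = 573 mL.
[Ni^2+] = 7.75 × 10^-5 × (340/573) = 4.599 x 10^-5 M
[S^2-] = 2.40 × 10^-5 × (233/573) = 9.759 × 10^-6 M
NiS(s) ⇌ Ni^2+ + S^2-, so Q = [Ni^2+][S^2-]
Q = (4.599 x 10^-5)(9.759 x 10^-6) = 4.49 x 10^-10
Q > Ksp, so NiS will precipitate.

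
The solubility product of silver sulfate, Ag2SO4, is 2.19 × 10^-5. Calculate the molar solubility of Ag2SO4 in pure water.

Ag2SO4(s) <=> 2 Ag^+(aq) + SO4^2-(aq)
Ksp = [Ag^+]^2[SO4^2-]
With molar solubility s: [Ag^+] = 2s, [SO4^2-] = s.
Ksp = (2s)^2s = 4s^3
s^3 = 2.19 × 10^-5 / 4, so s = 1.76 × 10^-2 M

s ≈ 0.0176 M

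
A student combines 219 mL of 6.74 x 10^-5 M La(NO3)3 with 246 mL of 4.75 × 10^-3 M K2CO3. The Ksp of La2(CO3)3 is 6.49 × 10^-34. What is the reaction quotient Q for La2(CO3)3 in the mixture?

1.60e-17

Total volume = 219 + 246 = 465 mL.
[La^3+] = 6.74 x 10^-5 × (219/465) = 3.174 x 10^-5 M
[CO3^2-] = 4.75 × 10^-3 × (246/465) = 2.513 × 10^-3 M
La2(CO3)3(s) ⇌ 2 La^3+ + 3 CO3^2-, so Q = [La^3+]^2[CO3^2-]^3
Q = (3.174 x 10^-5)^2(2.513 × 10^-3)^3 = 1.60 x 10^-17
Q > Ksp, so La2(CO3)3 will precipitate.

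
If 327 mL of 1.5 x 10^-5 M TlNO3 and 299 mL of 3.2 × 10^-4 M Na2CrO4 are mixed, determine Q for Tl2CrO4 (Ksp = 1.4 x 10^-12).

Q = 9.4 x 10^-15

Total volume = 327 + 299 = 626 mL.
[Tl^+] = 1.5 × 10^-5 × (327/626) = 7.84 × 10^-6 M
[CrO4^2-] = 3.2 x 10^-4 × (299/626) = 1.53 × 10^-4 M
Tl2CrO4(s) ⇌ 2 Tl^+(aq) + CrO4^2-(aq), so Q = [Tl^+]^2[CrO4^2-]
Q = (7.84 × 10^-6)^2(1.53 x 10^-4) = 9.4 × 10^-15
Q < Ksp, so no precipitate of Tl2CrO4 forms.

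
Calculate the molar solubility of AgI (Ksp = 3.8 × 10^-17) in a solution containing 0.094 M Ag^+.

s = 4.0 x 10^-16 M

AgI(s) ⇌ Ag^+ + I^-
Ksp = [Ag^+][I^-]
If s mol/L dissolves here, [Ag^+] = 0.094 + s ≈ 0.094, [I^-] = s (since the Ag^+ already present dominates).
Ksp ≈ 0.094 × s
s = 4.0 × 10^-16 M
Check: s = 4.0 × 10^-16 ≪ 0.094, so the approximation is valid.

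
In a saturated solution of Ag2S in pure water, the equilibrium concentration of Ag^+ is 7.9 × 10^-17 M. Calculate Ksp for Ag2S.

2.5 x 10^-49

Ag2S(s) ⇌ 2 Ag^+ + S^2-
Stoichiometry gives [S^2-] = (1/2)[Ag^+] = 3.95 × 10^-17 M.
Ksp = [Ag^+]^2[S^2-]
Ksp = (7.9 x 10^-17)^2 × 3.95 x 10^-17 = 2.5 × 10^-49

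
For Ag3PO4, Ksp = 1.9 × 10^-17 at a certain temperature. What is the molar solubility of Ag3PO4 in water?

Ag3PO4(s) ⇌ 3 Ag^+ + PO4^3-
Ksp = [Ag^+]^3[PO4^3-]
With molar solubility s: [Ag^+] = 3s, [PO4^3-] = s.
Substituting: Ksp = (3s)^3s = 27s^4
Solving, s = (1.9 × 10^-17/27)^(1/4) = 2.9 x 10^-5 M

s = 2.9e-5 M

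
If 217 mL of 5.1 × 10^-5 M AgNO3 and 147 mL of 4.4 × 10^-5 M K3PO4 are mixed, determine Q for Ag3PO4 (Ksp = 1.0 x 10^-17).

5.0 × 10^-19

Total volume = 217 + 147 = 364 mL.
[Ag^+] = 5.1 × 10^-5 × (217/364) = 3.04 x 10^-5 M
[PO4^3-] = 4.4 × 10^-5 × (147/364) = 1.78 x 10^-5 M
Ag3PO4(s) ⇌ 3 Ag^+(aq) + PO4^3-(aq), so Q = [Ag^+]^3[PO4^3-]
Q = (3.04 x 10^-5)^3(1.78 x 10^-5) = 5.0 x 10^-19
Q < Ksp, so no precipitate of Ag3PO4 forms.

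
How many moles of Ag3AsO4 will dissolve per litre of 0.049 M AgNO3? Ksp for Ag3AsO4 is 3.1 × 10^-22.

Ag3AsO4(s) ⇌ 3 Ag^+ + AsO4^3-
Ksp = [Ag^+]^3[AsO4^3-]
Let s be the molar solubility in this solution. [Ag^+] = 0.049 + 3s ≈ 0.049, [AsO4^3-] = s (Ksp is small, so little additional dissolves).
Ksp ≈ (0.049)^3 × s
s = 2.6 x 10^-18 M
Check: 3s = 7.9 × 10^-18 ≪ 0.049, so the approximation is valid.

s ≈ 2.6 × 10^-18 M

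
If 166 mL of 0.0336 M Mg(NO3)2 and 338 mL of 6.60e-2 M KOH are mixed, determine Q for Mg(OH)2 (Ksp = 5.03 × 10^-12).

Total volume = 166 + 338 = 504 mL.
[Mg^2+] = 3.36 × 10^-2 × (166/504) = 1.107 × 10^-2 M
[OH^-] = 6.60 x 10^-2 × (338/504) = 4.426 x 10^-2 M
Mg(OH)2(s) <=> Mg^2+(aq) + 2 OH^-(aq), so Q = [Mg^2+][OH^-]^2
Q = (1.107 x 10^-2)(4.426 × 10^-2)^2 = 2.17 × 10^-5
Q > Ksp, so Mg(OH)2 will precipitate.

Q ≈ 2.17 x 10^-5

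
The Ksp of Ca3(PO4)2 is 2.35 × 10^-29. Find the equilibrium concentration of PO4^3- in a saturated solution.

Ca3(PO4)2(s) <=> 3 Ca^2+(aq) + 2 PO4^3-(aq)
Ksp = [Ca^2+]^3[PO4^3-]^2
With molar solubility s: [Ca^2+] = 3s, [PO4^3-] = 2s.
Ksp = (3s)^3(2s)^2 = 108s^5
s^5 = 2.35 × 10^-29 / 108, so s = 7.371 × 10^-7 M
[PO4^3-] = 2s = 1.47 × 10^-6 M

1.47 × 10^-6 M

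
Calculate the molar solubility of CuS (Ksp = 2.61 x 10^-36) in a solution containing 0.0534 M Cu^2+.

CuS(s) <=> Cu^2+ + S^2-
Ksp = [Cu^2+][S^2-]
Let s = moles of CuS that dissolve per litre. [Cu^2+] = 0.0534 + s ≈ 0.0534, [S^2-] = s (since the Cu^2+ already present dominates).
Ksp ≈ 0.0534 × s
s = 4.89 x 10^-35 M
Check: s = 4.9 x 10^-35 ≪ 0.0534, so the approximation is valid.

4.89 × 10^-35 M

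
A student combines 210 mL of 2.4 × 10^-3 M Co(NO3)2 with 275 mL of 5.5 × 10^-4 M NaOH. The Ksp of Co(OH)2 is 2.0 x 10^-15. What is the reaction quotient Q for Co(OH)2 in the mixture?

1.0 x 10^-10

Total volume = 210 + 275 = 485 mL.
[Co^2+] = 2.4 × 10^-3 × (210/485) = 1.04 × 10^-3 M
[OH^-] = 5.5 × 10^-4 × (275/485) = 3.12 × 10^-4 M
Co(OH)2(s) <=> Co^2+(aq) + 2 OH^-(aq), so Q = [Co^2+][OH^-]^2
Q = (1.04 × 10^-3)(3.12 x 10^-4)^2 = 1.0 x 10^-10
Q > Ksp, so Co(OH)2 will precipitate.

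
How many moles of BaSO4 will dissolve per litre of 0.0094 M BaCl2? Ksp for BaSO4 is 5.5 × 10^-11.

BaSO4(s) ⇌ Ba^2+(aq) + SO4^2-(aq)
Ksp = [Ba^2+][SO4^2-]
Let s be the molar solubility in this solution. [Ba^2+] = 0.0094 + s ≈ 0.0094, [SO4^2-] = s (common-ion effect: Ba^2+ is already 0.0094 M).
Ksp ≈ 0.0094 × s
s = 5.9 × 10^-9 M
Check: s = 5.9 × 10^-9 ≪ 0.0094, so the approximation is valid.

5.9 × 10^-9 M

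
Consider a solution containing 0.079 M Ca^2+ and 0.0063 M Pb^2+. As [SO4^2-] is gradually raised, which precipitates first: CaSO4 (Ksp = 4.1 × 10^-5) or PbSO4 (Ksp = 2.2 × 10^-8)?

PbSO4

Each salt begins to precipitate when Q = Ksp, i.e. when [SO4^2-] reaches its threshold.
For CaSO4: 4.1 × 10^-5 = 0.079 × [SO4^2-]  ⇒  [SO4^2-] = 5.2 x 10^-4 M.
For PbSO4: 2.2 × 10^-8 = 0.0063 × [SO4^2-]  ⇒  [SO4^2-] = 3.5 x 10^-6 M.
The salt with the lower threshold [SO4^2-] precipitates first: PbSO4.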